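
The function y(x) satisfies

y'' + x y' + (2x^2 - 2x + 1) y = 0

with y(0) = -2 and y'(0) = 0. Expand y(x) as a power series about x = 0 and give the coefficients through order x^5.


Ansatz: y(x) = sum_{n>=0} a_n x^n, so y'(x) = sum_{n>=1} n a_n x^(n-1) and y''(x) = sum_{n>=2} n(n-1) a_n x^(n-2).
Substitute into P(x) y'' + Q(x) y' + R(x) y = 0 with P(x) = 1, Q(x) = x, R(x) = 2x^2 - 2x + 1, and match powers of x.
Initial conditions: a_0 = -2, a_1 = 0.
Setting the coefficient of each power of x to zero and solving order by order (substituting the coefficients already found):
  x^0: 2 a_2 + a_0 = 0  ->  2 a_2 = -a_0 = 2  ->  a_2 = 1
  x^1: 6 a_3 + 2 a_1 - 2 a_0 = 0  ->  6 a_3 = -2 a_1 + 2 a_0 = -4  ->  a_3 = -2/3
  x^2: 12 a_4 + 3 a_2 - 2 a_1 + 2 a_0 = 0  ->  12 a_4 = -3 a_2 + 2 a_1 - 2 a_0 = 1  ->  a_4 = 1/12
  x^3: 20 a_5 + 4 a_3 - 2 a_2 + 2 a_1 = 0  ->  20 a_5 = -4 a_3 + 2 a_2 - 2 a_1 = 14/3  ->  a_5 = 7/30
Truncated series: y(x) = -2 + x^2 - (2/3) x^3 + (1/12) x^4 + (7/30) x^5 + O(x^6).

a_0 = -2; a_1 = 0; a_2 = 1; a_3 = -2/3; a_4 = 1/12; a_5 = 7/30


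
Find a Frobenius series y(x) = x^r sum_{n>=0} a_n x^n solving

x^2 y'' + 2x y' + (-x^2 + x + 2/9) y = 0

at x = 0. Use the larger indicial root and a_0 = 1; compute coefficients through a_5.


Write in Frobenius form y'' + (p(x)/x) y' + (q(x)/x^2) y = 0:
  p(x) = 2,  q(x) = -x^2 + x + 2/9.
Indicial equation: r(r-1) + (2) r + (2/9) = 0 -> roots r_1 = -1/3, r_2 = -2/3.
Take r = r_1 = -1/3. Let y(x) = x^r sum_{n>=0} a_n x^n with a_0 = 1.
Substitute y = x^r sum a_n x^n and match x^{r+n}. The recurrence is
  D(n) a_n + 1 a_{n-1} - 1 a_{n-2} = 0,  where D(n) = (r+n)(r+n-1) + (2)(r+n) + (2/9).
  a_n = [-1 a_{n-1} + 1 a_{n-2}] / D(n).
Since the indicial polynomial factors as (r - r_1)(r - r_2), D(n) = (r_1 + n - r_1)(r_1 + n - r_2) = n(n + 1/3).
Evaluating step by step (a_0 = 1):
  n = 1: D(1) = 1(1 + 1/3) = 4/3; numerator = -1(1) = -1; a_1 = (-1)/(4/3) = -3/4
  n = 2: D(2) = 2(2 + 1/3) = 14/3; numerator = -1(-3/4) + 1(1) = 7/4; a_2 = (7/4)/(14/3) = 3/8
  n = 3: D(3) = 3(3 + 1/3) = 10; numerator = -1(3/8) + 1(-3/4) = -9/8; a_3 = (-9/8)/(10) = -9/80
  n = 4: D(4) = 4(4 + 1/3) = 52/3; numerator = -1(-9/80) + 1(3/8) = 39/80; a_4 = (39/80)/(52/3) = 9/320
  n = 5: D(5) = 5(5 + 1/3) = 80/3; numerator = -1(9/320) + 1(-9/80) = -9/64; a_5 = (-9/64)/(80/3) = -27/5120

r = -1/3; a_0 = 1; a_1 = -3/4; a_2 = 3/8; a_3 = -9/80; a_4 = 9/320; a_5 = -27/5120


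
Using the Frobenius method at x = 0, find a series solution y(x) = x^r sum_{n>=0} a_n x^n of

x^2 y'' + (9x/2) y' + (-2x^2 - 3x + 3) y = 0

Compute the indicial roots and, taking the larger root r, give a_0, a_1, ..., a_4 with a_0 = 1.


Write in Frobenius form y'' + (p(x)/x) y' + (q(x)/x^2) y = 0:
  p(x) = 9/2,  q(x) = -2x^2 - 3x + 3.
Indicial equation: r(r-1) + (9/2) r + (3) = 0 -> roots r_1 = -3/2, r_2 = -2.
Take r = r_1 = -3/2. Let y(x) = x^r sum_{n>=0} a_n x^n with a_0 = 1.
Substitute y = x^r sum a_n x^n and match x^{r+n}. The recurrence is
  D(n) a_n - 3 a_{n-1} - 2 a_{n-2} = 0,  where D(n) = (r+n)(r+n-1) + (9/2)(r+n) + (3).
  a_n = [3 a_{n-1} + 2 a_{n-2}] / D(n).
Since the indicial polynomial factors as (r - r_1)(r - r_2), D(n) = (r_1 + n - r_1)(r_1 + n - r_2) = n(n + 1/2).
Evaluating step by step (a_0 = 1):
  n = 1: D(1) = 1(1 + 1/2) = 3/2; numerator = 3(1) = 3; a_1 = (3)/(3/2) = 2
  n = 2: D(2) = 2(2 + 1/2) = 5; numerator = 3(2) + 2(1) = 8; a_2 = (8)/(5) = 8/5
  n = 3: D(3) = 3(3 + 1/2) = 21/2; numerator = 3(8/5) + 2(2) = 44/5; a_3 = (44/5)/(21/2) = 88/105
  n = 4: D(4) = 4(4 + 1/2) = 18; numerator = 3(88/105) + 2(8/5) = 40/7; a_4 = (40/7)/(18) = 20/63

r = -3/2; a_0 = 1; a_1 = 2; a_2 = 8/5; a_3 = 88/105; a_4 = 20/63


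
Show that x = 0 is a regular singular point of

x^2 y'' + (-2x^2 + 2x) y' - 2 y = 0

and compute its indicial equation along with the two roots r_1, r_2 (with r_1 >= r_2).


Divide by x^2 to reach normal form y'' + P_1(x) y' + P_2(x) y = 0 with P_1(x) = -2 + 2/x and P_2(x) = -2/x^2.
x = 0 is a singular point because the y'-coefficient -2 + 2/x has a pole at x = 0 and the y-coefficient -2/x^2 has a pole at x = 0.
It is a regular singular point because x P_1(x) = p(x) = 2 - 2x and x^2 P_2(x) = q(x) = -2 are polynomials, hence analytic at x = 0.
p(0) = 2,  q(0) = -2.
Indicial equation: r(r-1) + p(0) r + q(0) = 0, i.e. r^2 + (p(0) - 1) r + q(0) = 0, i.e. r^2 + 1 r - 2 = 0.
Discriminant: (1)^2 - 4(-2) = 9, so r = (-1 ± 3)/2.
Solving: r_1 = 1, r_2 = -2.

indicial: r^2 + 1 r - 2 = 0; roots r_1 = 1, r_2 = -2


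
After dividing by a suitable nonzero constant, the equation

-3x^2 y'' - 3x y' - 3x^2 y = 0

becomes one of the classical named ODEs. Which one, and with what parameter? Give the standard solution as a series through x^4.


All three coefficients share the factor -3; dividing through by -3 gives  x^2 y'' + x y' + x^2 y = 0.
This matches the Bessel equation x^2 y'' + x y' + (x^2 - nu^2) y = 0 with nu^2 = 0, so nu = 0; the solution bounded at x = 0 is J_0(x).
Frobenius at x = 0: indicial roots ±nu; for r = nu the recurrence k(k + 2nu) c_k = -c_{k-2} gives the standard series J_nu(x) = sum_{k>=0} (-1)^k / (k! (k+nu)!) (x/2)^(2k+nu). Evaluate the first 3 terms:
  k = 0: (-1)^0 / (0! * 0! * 2^0) x^0 = 1/(1*1*1) x^0 = (1) x^0
  k = 1: (-1)^1 / (1! * 1! * 2^2) x^2 = -1/(1*1*4) x^2 = (-1/4) x^2
  k = 2: (-1)^2 / (2! * 2! * 2^4) x^4 = 1/(2*2*16) x^4 = (1/64) x^4
Hence J_0(x) = x^4/64 - x^2/4 + 1 + ....

J_0(x); series = x^4/64 - x^2/4 + 1


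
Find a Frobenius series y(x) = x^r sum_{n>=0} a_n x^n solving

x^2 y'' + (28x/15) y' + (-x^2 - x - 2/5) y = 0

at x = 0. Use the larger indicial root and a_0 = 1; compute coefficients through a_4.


Write in Frobenius form y'' + (p(x)/x) y' + (q(x)/x^2) y = 0:
  p(x) = 28/15,  q(x) = -x^2 - x - 2/5.
Indicial equation: r(r-1) + (28/15) r + (-2/5) = 0 -> roots r_1 = 1/3, r_2 = -6/5.
Take r = r_1 = 1/3. Let y(x) = x^r sum_{n>=0} a_n x^n with a_0 = 1.
Substitute y = x^r sum a_n x^n and match x^{r+n}. The recurrence is
  D(n) a_n - 1 a_{n-1} - 1 a_{n-2} = 0,  where D(n) = (r+n)(r+n-1) + (28/15)(r+n) + (-2/5).
  a_n = [1 a_{n-1} + 1 a_{n-2}] / D(n).
Since the indicial polynomial factors as (r - r_1)(r - r_2), D(n) = (r_1 + n - r_1)(r_1 + n - r_2) = n(n + 23/15).
Evaluating step by step (a_0 = 1):
  n = 1: D(1) = 1(1 + 23/15) = 38/15; numerator = 1(1) = 1; a_1 = (1)/(38/15) = 15/38
  n = 2: D(2) = 2(2 + 23/15) = 106/15; numerator = 1(15/38) + 1(1) = 53/38; a_2 = (53/38)/(106/15) = 15/76
  n = 3: D(3) = 3(3 + 23/15) = 68/5; numerator = 1(15/76) + 1(15/38) = 45/76; a_3 = (45/76)/(68/5) = 225/5168
  n = 4: D(4) = 4(4 + 23/15) = 332/15; numerator = 1(225/5168) + 1(15/76) = 1245/5168; a_4 = (1245/5168)/(332/15) = 225/20672

r = 1/3; a_0 = 1; a_1 = 15/38; a_2 = 15/76; a_3 = 225/5168; a_4 = 225/20672


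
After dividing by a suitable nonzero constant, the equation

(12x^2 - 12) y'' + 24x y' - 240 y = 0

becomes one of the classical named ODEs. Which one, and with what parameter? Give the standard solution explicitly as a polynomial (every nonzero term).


All three coefficients share the factor -12; dividing through by -12 gives  (1 - x^2) y'' - 2x y' + 20 y = 0.
This matches the Legendre equation (1 - x^2) y'' - 2x y' + n(n+1) y = 0 (note the -2x y' term) with n(n+1) = 20, so n = 4; the polynomial solution is P_4(x).
With y = sum_k a_k x^k, matching x^k gives (k+2)(k+1) a_{k+2} = [k(k+1) - n(n+1)] a_k = (k - 4)(k + 5) a_k. The right side vanishes at k = 4, so the series with the parity of 4 terminates at degree 4.
Standard normalization (P_n(1) = 1): leading coefficient (2n)!/(2^n (n!)^2) = 40320/(16*576) = 35/8, so a_4 = 35/8. Work downward with a_k = (k+1)(k+2) a_{k+2} / ((k - 4)(k + 5)):
  a_2 = (3)(4)(35/8) / ((2 - 4)(2 + 5)) = (105/2)/(-14) = -15/4
  a_0 = (1)(2)(-15/4) / ((0 - 4)(0 + 5)) = (-15/2)/(-20) = 3/8
Hence P_4(x) = 35 x^4/8 - 15 x^2/4 + 3/8.

P_4(x); series = 35 x^4/8 - 15 x^2/4 + 3/8


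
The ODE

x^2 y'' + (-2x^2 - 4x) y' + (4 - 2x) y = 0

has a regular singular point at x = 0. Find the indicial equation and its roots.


Divide by x^2 to reach normal form y'' + P_1(x) y' + P_2(x) y = 0 with P_1(x) = -2 - 4/x and P_2(x) = -2/x + 4/x^2.
x = 0 is a singular point because the y'-coefficient -2 - 4/x has a pole at x = 0 and the y-coefficient -2/x + 4/x^2 has a pole at x = 0.
It is a regular singular point because x P_1(x) = p(x) = -2x - 4 and x^2 P_2(x) = q(x) = 4 - 2x are polynomials, hence analytic at x = 0.
p(0) = -4,  q(0) = 4.
Indicial equation: r(r-1) + p(0) r + q(0) = 0, i.e. r^2 + (p(0) - 1) r + q(0) = 0, i.e. r^2 - 5 r + 4 = 0.
Discriminant: (-5)^2 - 4(4) = 9, so r = (5 ± 3)/2.
Solving: r_1 = 4, r_2 = 1.

indicial: r^2 - 5 r + 4 = 0; roots r_1 = 4, r_2 = 1


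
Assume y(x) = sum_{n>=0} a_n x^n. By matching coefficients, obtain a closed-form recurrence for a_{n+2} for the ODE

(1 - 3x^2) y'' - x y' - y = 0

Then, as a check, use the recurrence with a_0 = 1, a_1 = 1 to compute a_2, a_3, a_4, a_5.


Substitute y = sum_n a_n x^n.
(1 - 3 x^2) y'' contributes (n+2)(n+1) a_{n+2} - 3 n(n-1) a_n at x^n.
-x y'(x) contributes -n a_n at x^n.
-y(x) contributes -1 a_n at x^n.
Matching x^n: (n+2)(n+1) a_{n+2} + (-3 n(n-1) - n - 1) a_n = 0.
Thus a_{n+2} = (3 n(n-1) + n + 1) / ((n+1)(n+2)) * a_n.

Check with a_0 = 1, a_1 = 1 (apply the recurrence for n = 0, 1, 2, 3): a_0 = 1, a_1 = 1, a_2 = 1/2, a_3 = 1/3, a_4 = 3/8, a_5 = 11/30.

a_(n+2) = (3 n(n-1) + n + 1) / ((n+1)(n+2)) * a_n; check: a_0 = 1, a_1 = 1, a_2 = 1/2, a_3 = 1/3, a_4 = 3/8, a_5 = 11/30


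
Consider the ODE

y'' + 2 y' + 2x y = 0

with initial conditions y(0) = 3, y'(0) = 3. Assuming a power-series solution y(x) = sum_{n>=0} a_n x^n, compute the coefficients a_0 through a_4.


Ansatz: y(x) = sum_{n>=0} a_n x^n, so y'(x) = sum_{n>=1} n a_n x^(n-1) and y''(x) = sum_{n>=2} n(n-1) a_n x^(n-2).
Substitute into P(x) y'' + Q(x) y' + R(x) y = 0 with P(x) = 1, Q(x) = 2, R(x) = 2x, and match powers of x.
Initial conditions: a_0 = 3, a_1 = 3.
Setting the coefficient of each power of x to zero and solving order by order (substituting the coefficients already found):
  x^0: 2 a_2 + 2 a_1 = 0  ->  2 a_2 = -2 a_1 = -6  ->  a_2 = -3
  x^1: 6 a_3 + 4 a_2 + 2 a_0 = 0  ->  6 a_3 = -4 a_2 - 2 a_0 = 6  ->  a_3 = 1
  x^2: 12 a_4 + 6 a_3 + 2 a_1 = 0  ->  12 a_4 = -6 a_3 - 2 a_1 = -12  ->  a_4 = -1
Truncated series: y(x) = 3 + 3 x - 3 x^2 + x^3 - x^4 + O(x^5).

a_0 = 3; a_1 = 3; a_2 = -3; a_3 = 1; a_4 = -1


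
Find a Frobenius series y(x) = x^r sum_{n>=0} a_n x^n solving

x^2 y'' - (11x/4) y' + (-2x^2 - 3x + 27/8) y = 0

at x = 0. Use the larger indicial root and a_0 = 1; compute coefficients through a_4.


Write in Frobenius form y'' + (p(x)/x) y' + (q(x)/x^2) y = 0:
  p(x) = -11/4,  q(x) = -2x^2 - 3x + 27/8.
Indicial equation: r(r-1) + (-11/4) r + (27/8) = 0 -> roots r_1 = 9/4, r_2 = 3/2.
Take r = r_1 = 9/4. Let y(x) = x^r sum_{n>=0} a_n x^n with a_0 = 1.
Substitute y = x^r sum a_n x^n and match x^{r+n}. The recurrence is
  D(n) a_n - 3 a_{n-1} - 2 a_{n-2} = 0,  where D(n) = (r+n)(r+n-1) + (-11/4)(r+n) + (27/8).
  a_n = [3 a_{n-1} + 2 a_{n-2}] / D(n).
Since the indicial polynomial factors as (r - r_1)(r - r_2), D(n) = (r_1 + n - r_1)(r_1 + n - r_2) = n(n + 3/4).
Evaluating step by step (a_0 = 1):
  n = 1: D(1) = 1(1 + 3/4) = 7/4; numerator = 3(1) = 3; a_1 = (3)/(7/4) = 12/7
  n = 2: D(2) = 2(2 + 3/4) = 11/2; numerator = 3(12/7) + 2(1) = 50/7; a_2 = (50/7)/(11/2) = 100/77
  n = 3: D(3) = 3(3 + 3/4) = 45/4; numerator = 3(100/77) + 2(12/7) = 564/77; a_3 = (564/77)/(45/4) = 752/1155
  n = 4: D(4) = 4(4 + 3/4) = 19; numerator = 3(752/1155) + 2(100/77) = 1752/385; a_4 = (1752/385)/(19) = 1752/7315

r = 9/4; a_0 = 1; a_1 = 12/7; a_2 = 100/77; a_3 = 752/1155; a_4 = 1752/7315


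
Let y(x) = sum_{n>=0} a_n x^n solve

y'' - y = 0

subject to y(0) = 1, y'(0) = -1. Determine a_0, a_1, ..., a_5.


Ansatz: y(x) = sum_{n>=0} a_n x^n, so y'(x) = sum_{n>=1} n a_n x^(n-1) and y''(x) = sum_{n>=2} n(n-1) a_n x^(n-2).
Substitute into P(x) y'' + Q(x) y' + R(x) y = 0 with P(x) = 1, Q(x) = 0, R(x) = -1, and match powers of x.
Initial conditions: a_0 = 1, a_1 = -1.
Setting the coefficient of each power of x to zero and solving order by order (substituting the coefficients already found):
  x^0: 2 a_2 - a_0 = 0  ->  2 a_2 = a_0 = 1  ->  a_2 = 1/2
  x^1: 6 a_3 - a_1 = 0  ->  6 a_3 = a_1 = -1  ->  a_3 = -1/6
  x^2: 12 a_4 - a_2 = 0  ->  12 a_4 = a_2 = 1/2  ->  a_4 = 1/24
  x^3: 20 a_5 - a_3 = 0  ->  20 a_5 = a_3 = -1/6  ->  a_5 = -1/120
Truncated series: y(x) = 1 - x + (1/2) x^2 - (1/6) x^3 + (1/24) x^4 - (1/120) x^5 + O(x^6).

a_0 = 1; a_1 = -1; a_2 = 1/2; a_3 = -1/6; a_4 = 1/24; a_5 = -1/120


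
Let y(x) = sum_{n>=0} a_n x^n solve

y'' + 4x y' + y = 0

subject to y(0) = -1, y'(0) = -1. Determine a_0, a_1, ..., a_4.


Ansatz: y(x) = sum_{n>=0} a_n x^n, so y'(x) = sum_{n>=1} n a_n x^(n-1) and y''(x) = sum_{n>=2} n(n-1) a_n x^(n-2).
Substitute into P(x) y'' + Q(x) y' + R(x) y = 0 with P(x) = 1, Q(x) = 4x, R(x) = 1, and match powers of x.
Initial conditions: a_0 = -1, a_1 = -1.
Setting the coefficient of each power of x to zero and solving order by order (substituting the coefficients already found):
  x^0: 2 a_2 + a_0 = 0  ->  2 a_2 = -a_0 = 1  ->  a_2 = 1/2
  x^1: 6 a_3 + 5 a_1 = 0  ->  6 a_3 = -5 a_1 = 5  ->  a_3 = 5/6
  x^2: 12 a_4 + 9 a_2 = 0  ->  12 a_4 = -9 a_2 = -9/2  ->  a_4 = -3/8
Truncated series: y(x) = -1 - x + (1/2) x^2 + (5/6) x^3 - (3/8) x^4 + O(x^5).

a_0 = -1; a_1 = -1; a_2 = 1/2; a_3 = 5/6; a_4 = -3/8


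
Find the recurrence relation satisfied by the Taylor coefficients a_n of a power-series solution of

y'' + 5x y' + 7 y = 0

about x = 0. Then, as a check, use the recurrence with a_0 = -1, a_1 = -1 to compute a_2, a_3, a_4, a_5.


Substitute y = sum_n a_n x^n.
y''(x) has coefficient (n+2)(n+1) a_{n+2} at x^n;
5 x y'(x) has coefficient 5 n a_n at x^n (shift);
7 y(x) has coefficient 7 a_n at x^n.
Matching x^n: (n+2)(n+1) a_{n+2} + (5n + 7) a_n = 0.
Thus a_{n+2} = (-5n - 7) / ((n+1)(n+2)) * a_n.

Check with a_0 = -1, a_1 = -1 (apply the recurrence for n = 0, 1, 2, 3): a_0 = -1, a_1 = -1, a_2 = 7/2, a_3 = 2, a_4 = -119/24, a_5 = -11/5.

a_(n+2) = (-5n - 7) / ((n+1)(n+2)) * a_n; check: a_0 = -1, a_1 = -1, a_2 = 7/2, a_3 = 2, a_4 = -119/24, a_5 = -11/5


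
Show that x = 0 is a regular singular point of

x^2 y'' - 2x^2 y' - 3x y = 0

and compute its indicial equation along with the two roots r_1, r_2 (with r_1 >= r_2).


Divide by x^2 to reach normal form y'' + P_1(x) y' + P_2(x) y = 0 with P_1(x) = -2 and P_2(x) = -3/x.
x = 0 is a singular point because the y-coefficient -3/x has a pole at x = 0.
It is a regular singular point because x P_1(x) = p(x) = -2x and x^2 P_2(x) = q(x) = -3x are polynomials, hence analytic at x = 0.
p(0) = 0,  q(0) = 0.
Indicial equation: r(r-1) + p(0) r + q(0) = 0, i.e. r^2 + (p(0) - 1) r + q(0) = 0, i.e. r^2 - 1 r = 0.
Discriminant: (-1)^2 - 4(0) = 1, so r = (1 ± 1)/2.
Solving: r_1 = 1, r_2 = 0.

indicial: r^2 - 1 r = 0; roots r_1 = 1, r_2 = 0


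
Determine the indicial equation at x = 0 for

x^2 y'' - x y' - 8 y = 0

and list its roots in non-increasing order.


Divide by x^2 to reach normal form y'' + P_1(x) y' + P_2(x) y = 0 with P_1(x) = -1/x and P_2(x) = -8/x^2.
x = 0 is a singular point because the y'-coefficient -1/x has a pole at x = 0 and the y-coefficient -8/x^2 has a pole at x = 0.
It is a regular singular point because x P_1(x) = p(x) = -1 and x^2 P_2(x) = q(x) = -8 are polynomials, hence analytic at x = 0.
p(0) = -1,  q(0) = -8.
Indicial equation: r(r-1) + p(0) r + q(0) = 0, i.e. r^2 + (p(0) - 1) r + q(0) = 0, i.e. r^2 - 2 r - 8 = 0.
Discriminant: (-2)^2 - 4(-8) = 36, so r = (2 ± 6)/2.
Solving: r_1 = 4, r_2 = -2.

indicial: r^2 - 2 r - 8 = 0; roots r_1 = 4, r_2 = -2


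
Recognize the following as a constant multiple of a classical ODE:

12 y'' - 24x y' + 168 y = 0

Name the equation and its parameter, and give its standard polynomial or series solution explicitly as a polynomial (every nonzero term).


All three coefficients share the factor 12; dividing through by 12 gives  y'' - 2x y' + 14 y = 0.
This matches the Hermite equation y'' - 2x y' + 2n y = 0 with 2n = 14, so n = 7; the polynomial solution is H_7(x).
With y = sum_k a_k x^k, matching x^k gives (k+2)(k+1) a_{k+2} = 2(k - n) a_k = 2(k - 7) a_k. The right side vanishes at k = 7, so the series with the parity of 7 terminates at degree 7.
Standard normalization: leading coefficient of H_n is 2^n, so a_7 = 2^7 = 128. Work downward with a_k = (k+1)(k+2) a_{k+2} / (2(k - n)):
  a_5 = (6)(7)(128) / (2(5 - 7)) = 5376/(-4) = -1344
  a_3 = (4)(5)(-1344) / (2(3 - 7)) = -26880/(-8) = 3360
  a_1 = (2)(3)(3360) / (2(1 - 7)) = 20160/(-12) = -1680
Hence H_7(x) = 128 x^7 - 1344 x^5 + 3360 x^3 - 1680 x.

H_7(x); series = 128 x^7 - 1344 x^5 + 3360 x^3 - 1680 x


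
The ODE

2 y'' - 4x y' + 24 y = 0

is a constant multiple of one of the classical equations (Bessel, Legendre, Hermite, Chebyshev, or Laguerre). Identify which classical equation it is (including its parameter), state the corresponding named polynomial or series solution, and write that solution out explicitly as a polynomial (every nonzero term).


All three coefficients share the factor 2; dividing through by 2 gives  y'' - 2x y' + 12 y = 0.
This matches the Hermite equation y'' - 2x y' + 2n y = 0 with 2n = 12, so n = 6; the polynomial solution is H_6(x).
With y = sum_k a_k x^k, matching x^k gives (k+2)(k+1) a_{k+2} = 2(k - n) a_k = 2(k - 6) a_k. The right side vanishes at k = 6, so the series with the parity of 6 terminates at degree 6.
Standard normalization: leading coefficient of H_n is 2^n, so a_6 = 2^6 = 64. Work downward with a_k = (k+1)(k+2) a_{k+2} / (2(k - n)):
  a_4 = (5)(6)(64) / (2(4 - 6)) = 1920/(-4) = -480
  a_2 = (3)(4)(-480) / (2(2 - 6)) = -5760/(-8) = 720
  a_0 = (1)(2)(720) / (2(0 - 6)) = 1440/(-12) = -120
Hence H_6(x) = 64 x^6 - 480 x^4 + 720 x^2 - 120.

H_6(x); series = 64 x^6 - 480 x^4 + 720 x^2 - 120


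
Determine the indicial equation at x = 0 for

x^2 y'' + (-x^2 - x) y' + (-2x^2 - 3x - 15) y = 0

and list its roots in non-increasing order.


Divide by x^2 to reach normal form y'' + P_1(x) y' + P_2(x) y = 0 with P_1(x) = -1 - 1/x and P_2(x) = -2 - 3/x - 15/x^2.
x = 0 is a singular point because the y'-coefficient -1 - 1/x has a pole at x = 0 and the y-coefficient -2 - 3/x - 15/x^2 has a pole at x = 0.
It is a regular singular point because x P_1(x) = p(x) = -x - 1 and x^2 P_2(x) = q(x) = -2x^2 - 3x - 15 are polynomials, hence analytic at x = 0.
p(0) = -1,  q(0) = -15.
Indicial equation: r(r-1) + p(0) r + q(0) = 0, i.e. r^2 + (p(0) - 1) r + q(0) = 0, i.e. r^2 - 2 r - 15 = 0.
Discriminant: (-2)^2 - 4(-15) = 64, so r = (2 ± 8)/2.
Solving: r_1 = 5, r_2 = -3.

indicial: r^2 - 2 r - 15 = 0; roots r_1 = 5, r_2 = -3


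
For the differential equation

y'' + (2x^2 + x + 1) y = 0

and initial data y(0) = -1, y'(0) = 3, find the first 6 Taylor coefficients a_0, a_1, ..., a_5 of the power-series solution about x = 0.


Ansatz: y(x) = sum_{n>=0} a_n x^n, so y'(x) = sum_{n>=1} n a_n x^(n-1) and y''(x) = sum_{n>=2} n(n-1) a_n x^(n-2).
Substitute into P(x) y'' + Q(x) y' + R(x) y = 0 with P(x) = 1, Q(x) = 0, R(x) = 2x^2 + x + 1, and match powers of x.
Initial conditions: a_0 = -1, a_1 = 3.
Setting the coefficient of each power of x to zero and solving order by order (substituting the coefficients already found):
  x^0: 2 a_2 + a_0 = 0  ->  2 a_2 = -a_0 = 1  ->  a_2 = 1/2
  x^1: 6 a_3 + a_1 + a_0 = 0  ->  6 a_3 = -a_1 - a_0 = -2  ->  a_3 = -1/3
  x^2: 12 a_4 + a_2 + a_1 + 2 a_0 = 0  ->  12 a_4 = -a_2 - a_1 - 2 a_0 = -3/2  ->  a_4 = -1/8
  x^3: 20 a_5 + a_3 + a_2 + 2 a_1 = 0  ->  20 a_5 = -a_3 - a_2 - 2 a_1 = -37/6  ->  a_5 = -37/120
Truncated series: y(x) = -1 + 3 x + (1/2) x^2 - (1/3) x^3 - (1/8) x^4 - (37/120) x^5 + O(x^6).

a_0 = -1; a_1 = 3; a_2 = 1/2; a_3 = -1/3; a_4 = -1/8; a_5 = -37/120


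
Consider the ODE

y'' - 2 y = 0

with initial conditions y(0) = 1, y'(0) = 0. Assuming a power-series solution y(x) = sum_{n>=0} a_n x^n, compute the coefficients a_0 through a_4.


Ansatz: y(x) = sum_{n>=0} a_n x^n, so y'(x) = sum_{n>=1} n a_n x^(n-1) and y''(x) = sum_{n>=2} n(n-1) a_n x^(n-2).
Substitute into P(x) y'' + Q(x) y' + R(x) y = 0 with P(x) = 1, Q(x) = 0, R(x) = -2, and match powers of x.
Initial conditions: a_0 = 1, a_1 = 0.
Setting the coefficient of each power of x to zero and solving order by order (substituting the coefficients already found):
  x^0: 2 a_2 - 2 a_0 = 0  ->  2 a_2 = 2 a_0 = 2  ->  a_2 = 1
  x^1: 6 a_3 - 2 a_1 = 0  ->  6 a_3 = 2 a_1 = 0  ->  a_3 = 0
  x^2: 12 a_4 - 2 a_2 = 0  ->  12 a_4 = 2 a_2 = 2  ->  a_4 = 1/6
Truncated series: y(x) = 1 + x^2 + (1/6) x^4 + O(x^5).

a_0 = 1; a_1 = 0; a_2 = 1; a_3 = 0; a_4 = 1/6


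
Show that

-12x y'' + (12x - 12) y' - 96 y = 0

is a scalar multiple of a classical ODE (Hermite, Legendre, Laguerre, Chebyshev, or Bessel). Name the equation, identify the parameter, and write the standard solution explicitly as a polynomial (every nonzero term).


All three coefficients share the factor -12; dividing through by -12 gives  x y'' + (1 - x) y' + 8 y = 0.
This matches the Laguerre equation x y'' + (1 - x) y' + n y = 0 with n = 8; the polynomial solution is L_8(x).
With y = sum_k a_k x^k, matching x^k gives (k+1)k a_{k+1} + (k+1) a_{k+1} - k a_k + n a_k = 0, i.e. (k+1)^2 a_{k+1} = (k - n) a_k = (k - 8) a_k. The right side vanishes at k = 8, so the series terminates at degree 8.
Standard normalization L_n(0) = 1 gives a_0 = 1. Work upward with a_{k+1} = (k - 8) a_k / (k+1)^2:
  a_1 = (0 - 8)(1) / 1^2 = -8/1 = -8
  a_2 = (1 - 8)(-8) / 2^2 = 56/4 = 14
  a_3 = (2 - 8)(14) / 3^2 = -84/9 = -28/3
  a_4 = (3 - 8)(-28/3) / 4^2 = (140/3)/16 = 35/12
  a_5 = (4 - 8)(35/12) / 5^2 = (-35/3)/25 = -7/15
  a_6 = (5 - 8)(-7/15) / 6^2 = (7/5)/36 = 7/180
  a_7 = (6 - 8)(7/180) / 7^2 = (-7/90)/49 = -1/630
  a_8 = (7 - 8)(-1/630) / 8^2 = (1/630)/64 = 1/40320
Hence L_8(x) = x^8/40320 - x^7/630 + 7 x^6/180 - 7 x^5/15 + 35 x^4/12 - 28 x^3/3 + 14 x^2 - 8 x + 1.

L_8(x); series = x^8/40320 - x^7/630 + 7 x^6/180 - 7 x^5/15 + 35 x^4/12 - 28 x^3/3 + 14 x^2 - 8 x + 1


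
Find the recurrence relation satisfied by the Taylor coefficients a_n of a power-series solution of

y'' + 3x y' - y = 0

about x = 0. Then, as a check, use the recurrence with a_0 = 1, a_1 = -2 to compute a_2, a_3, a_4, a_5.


Substitute y = sum_n a_n x^n.
y''(x) has coefficient (n+2)(n+1) a_{n+2} at x^n;
3 x y'(x) has coefficient 3 n a_n at x^n (shift);
-y(x) has coefficient -1 a_n at x^n.
Matching x^n: (n+2)(n+1) a_{n+2} + (3n - 1) a_n = 0.
Thus a_{n+2} = (-3n + 1) / ((n+1)(n+2)) * a_n.

Check with a_0 = 1, a_1 = -2 (apply the recurrence for n = 0, 1, 2, 3): a_0 = 1, a_1 = -2, a_2 = 1/2, a_3 = 2/3, a_4 = -5/24, a_5 = -4/15.

a_(n+2) = (-3n + 1) / ((n+1)(n+2)) * a_n; check: a_0 = 1, a_1 = -2, a_2 = 1/2, a_3 = 2/3, a_4 = -5/24, a_5 = -4/15


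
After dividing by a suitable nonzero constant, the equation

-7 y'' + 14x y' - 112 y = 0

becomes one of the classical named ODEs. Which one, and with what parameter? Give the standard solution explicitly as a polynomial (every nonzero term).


All three coefficients share the factor -7; dividing through by -7 gives  y'' - 2x y' + 16 y = 0.
This matches the Hermite equation y'' - 2x y' + 2n y = 0 with 2n = 16, so n = 8; the polynomial solution is H_8(x).
With y = sum_k a_k x^k, matching x^k gives (k+2)(k+1) a_{k+2} = 2(k - n) a_k = 2(k - 8) a_k. The right side vanishes at k = 8, so the series with the parity of 8 terminates at degree 8.
Standard normalization: leading coefficient of H_n is 2^n, so a_8 = 2^8 = 256. Work downward with a_k = (k+1)(k+2) a_{k+2} / (2(k - n)):
  a_6 = (7)(8)(256) / (2(6 - 8)) = 14336/(-4) = -3584
  a_4 = (5)(6)(-3584) / (2(4 - 8)) = -107520/(-8) = 13440
  a_2 = (3)(4)(13440) / (2(2 - 8)) = 161280/(-12) = -13440
  a_0 = (1)(2)(-13440) / (2(0 - 8)) = -26880/(-16) = 1680
Hence H_8(x) = 256 x^8 - 3584 x^6 + 13440 x^4 - 13440 x^2 + 1680.

H_8(x); series = 256 x^8 - 3584 x^6 + 13440 x^4 - 13440 x^2 + 1680


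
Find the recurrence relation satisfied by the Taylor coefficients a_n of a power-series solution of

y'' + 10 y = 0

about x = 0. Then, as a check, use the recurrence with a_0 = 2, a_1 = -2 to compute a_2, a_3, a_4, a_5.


Substitute y = sum_n a_n x^n into y'' + (const) y = 0.
y''(x) = sum_{n>=0} (n+2)(n+1) a_{n+2} x^n.
The ODE becomes sum_n [(n+2)(n+1) a_{n+2} + 10 a_n] x^n = 0.
Setting each coefficient to zero gives the recurrence:
  (n+2)(n+1) a_{n+2} + 10 a_n = 0,
  a_{n+2} = -10 / ((n+1)(n+2)) a_n.

Check with a_0 = 2, a_1 = -2 (apply the recurrence for n = 0, 1, 2, 3): a_0 = 2, a_1 = -2, a_2 = -10, a_3 = 10/3, a_4 = 25/3, a_5 = -5/3.

a_{n+2} = -10/((n+1)(n+2)) * a_n; check: a_0 = 2, a_1 = -2, a_2 = -10, a_3 = 10/3, a_4 = 25/3, a_5 = -5/3


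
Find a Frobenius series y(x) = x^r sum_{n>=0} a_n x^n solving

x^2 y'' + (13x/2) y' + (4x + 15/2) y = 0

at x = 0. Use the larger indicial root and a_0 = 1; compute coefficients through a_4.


Write in Frobenius form y'' + (p(x)/x) y' + (q(x)/x^2) y = 0:
  p(x) = 13/2,  q(x) = 4x + 15/2.
Indicial equation: r(r-1) + (13/2) r + (15/2) = 0 -> roots r_1 = -5/2, r_2 = -3.
Take r = r_1 = -5/2. Let y(x) = x^r sum_{n>=0} a_n x^n with a_0 = 1.
Substitute y = x^r sum a_n x^n and match x^{r+n}. The recurrence is
  D(n) a_n + 4 a_{n-1} = 0,  where D(n) = (r+n)(r+n-1) + (13/2)(r+n) + (15/2).
  a_n = -4 / D(n) * a_{n-1}.
Since the indicial polynomial factors as (r - r_1)(r - r_2), D(n) = (r_1 + n - r_1)(r_1 + n - r_2) = n(n + 1/2).
Evaluating step by step (a_0 = 1):
  n = 1: D(1) = 1(1 + 1/2) = 3/2; numerator = -4(1) = -4; a_1 = (-4)/(3/2) = -8/3
  n = 2: D(2) = 2(2 + 1/2) = 5; numerator = -4(-8/3) = 32/3; a_2 = (32/3)/(5) = 32/15
  n = 3: D(3) = 3(3 + 1/2) = 21/2; numerator = -4(32/15) = -128/15; a_3 = (-128/15)/(21/2) = -256/315
  n = 4: D(4) = 4(4 + 1/2) = 18; numerator = -4(-256/315) = 1024/315; a_4 = (1024/315)/(18) = 512/2835

r = -5/2; a_0 = 1; a_1 = -8/3; a_2 = 32/15; a_3 = -256/315; a_4 = 512/2835


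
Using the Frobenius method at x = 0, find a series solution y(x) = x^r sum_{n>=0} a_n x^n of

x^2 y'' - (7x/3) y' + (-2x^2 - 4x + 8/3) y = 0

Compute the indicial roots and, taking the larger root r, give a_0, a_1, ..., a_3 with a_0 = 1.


Write in Frobenius form y'' + (p(x)/x) y' + (q(x)/x^2) y = 0:
  p(x) = -7/3,  q(x) = -2x^2 - 4x + 8/3.
Indicial equation: r(r-1) + (-7/3) r + (8/3) = 0 -> roots r_1 = 2, r_2 = 4/3.
Take r = r_1 = 2. Let y(x) = x^r sum_{n>=0} a_n x^n with a_0 = 1.
Substitute y = x^r sum a_n x^n and match x^{r+n}. The recurrence is
  D(n) a_n - 4 a_{n-1} - 2 a_{n-2} = 0,  where D(n) = (r+n)(r+n-1) + (-7/3)(r+n) + (8/3).
  a_n = [4 a_{n-1} + 2 a_{n-2}] / D(n).
Since the indicial polynomial factors as (r - r_1)(r - r_2), D(n) = (r_1 + n - r_1)(r_1 + n - r_2) = n(n + 2/3).
Evaluating step by step (a_0 = 1):
  n = 1: D(1) = 1(1 + 2/3) = 5/3; numerator = 4(1) = 4; a_1 = (4)/(5/3) = 12/5
  n = 2: D(2) = 2(2 + 2/3) = 16/3; numerator = 4(12/5) + 2(1) = 58/5; a_2 = (58/5)/(16/3) = 87/40
  n = 3: D(3) = 3(3 + 2/3) = 11; numerator = 4(87/40) + 2(12/5) = 27/2; a_3 = (27/2)/(11) = 27/22

r = 2; a_0 = 1; a_1 = 12/5; a_2 = 87/40; a_3 = 27/22


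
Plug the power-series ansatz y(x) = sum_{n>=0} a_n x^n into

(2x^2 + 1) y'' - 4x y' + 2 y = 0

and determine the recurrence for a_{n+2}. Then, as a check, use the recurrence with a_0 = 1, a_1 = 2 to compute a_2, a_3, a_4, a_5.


Substitute y = sum_n a_n x^n.
(1 + 2 x^2) y'' contributes (n+2)(n+1) a_{n+2} + 2 n(n-1) a_n at x^n.
-4 x y'(x) contributes -4 n a_n at x^n.
2 y(x) contributes 2 a_n at x^n.
Matching x^n: (n+2)(n+1) a_{n+2} + (2 n(n-1) - 4 n + 2) a_n = 0.
Thus a_{n+2} = (-2 n(n-1) + 4 n - 2) / ((n+1)(n+2)) * a_n.

Check with a_0 = 1, a_1 = 2 (apply the recurrence for n = 0, 1, 2, 3): a_0 = 1, a_1 = 2, a_2 = -1, a_3 = 2/3, a_4 = -1/6, a_5 = -1/15.

a_(n+2) = (-2 n(n-1) + 4 n - 2) / ((n+1)(n+2)) * a_n; check: a_0 = 1, a_1 = 2, a_2 = -1, a_3 = 2/3, a_4 = -1/6, a_5 = -1/15


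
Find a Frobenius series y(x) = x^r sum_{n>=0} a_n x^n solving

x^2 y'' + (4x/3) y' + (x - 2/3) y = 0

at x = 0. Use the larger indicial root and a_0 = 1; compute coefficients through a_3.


Write in Frobenius form y'' + (p(x)/x) y' + (q(x)/x^2) y = 0:
  p(x) = 4/3,  q(x) = x - 2/3.
Indicial equation: r(r-1) + (4/3) r + (-2/3) = 0 -> roots r_1 = 2/3, r_2 = -1.
Take r = r_1 = 2/3. Let y(x) = x^r sum_{n>=0} a_n x^n with a_0 = 1.
Substitute y = x^r sum a_n x^n and match x^{r+n}. The recurrence is
  D(n) a_n + 1 a_{n-1} = 0,  where D(n) = (r+n)(r+n-1) + (4/3)(r+n) + (-2/3).
  a_n = -1 / D(n) * a_{n-1}.
Since the indicial polynomial factors as (r - r_1)(r - r_2), D(n) = (r_1 + n - r_1)(r_1 + n - r_2) = n(n + 5/3).
Evaluating step by step (a_0 = 1):
  n = 1: D(1) = 1(1 + 5/3) = 8/3; numerator = -1(1) = -1; a_1 = (-1)/(8/3) = -3/8
  n = 2: D(2) = 2(2 + 5/3) = 22/3; numerator = -1(-3/8) = 3/8; a_2 = (3/8)/(22/3) = 9/176
  n = 3: D(3) = 3(3 + 5/3) = 14; numerator = -1(9/176) = -9/176; a_3 = (-9/176)/(14) = -9/2464

r = 2/3; a_0 = 1; a_1 = -3/8; a_2 = 9/176; a_3 = -9/2464


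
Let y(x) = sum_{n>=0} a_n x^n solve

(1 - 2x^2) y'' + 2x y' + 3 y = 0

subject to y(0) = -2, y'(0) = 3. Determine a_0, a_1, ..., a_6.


Ansatz: y(x) = sum_{n>=0} a_n x^n, so y'(x) = sum_{n>=1} n a_n x^(n-1) and y''(x) = sum_{n>=2} n(n-1) a_n x^(n-2).
Substitute into P(x) y'' + Q(x) y' + R(x) y = 0 with P(x) = 1 - 2x^2, Q(x) = 2x, R(x) = 3, and match powers of x.
Initial conditions: a_0 = -2, a_1 = 3.
Setting the coefficient of each power of x to zero and solving order by order (substituting the coefficients already found):
  x^0: 2 a_2 + 3 a_0 = 0  ->  2 a_2 = -3 a_0 = 6  ->  a_2 = 3
  x^1: 6 a_3 + 5 a_1 = 0  ->  6 a_3 = -5 a_1 = -15  ->  a_3 = -5/2
  x^2: 12 a_4 + 3 a_2 = 0  ->  12 a_4 = -3 a_2 = -9  ->  a_4 = -3/4
  x^3: 20 a_5 - 3 a_3 = 0  ->  20 a_5 = 3 a_3 = -15/2  ->  a_5 = -3/8
  x^4: 30 a_6 - 13 a_4 = 0  ->  30 a_6 = 13 a_4 = -39/4  ->  a_6 = -13/40
Truncated series: y(x) = -2 + 3 x + 3 x^2 - (5/2) x^3 - (3/4) x^4 - (3/8) x^5 - (13/40) x^6 + O(x^7).

a_0 = -2; a_1 = 3; a_2 = 3; a_3 = -5/2; a_4 = -3/4; a_5 = -3/8; a_6 = -13/40


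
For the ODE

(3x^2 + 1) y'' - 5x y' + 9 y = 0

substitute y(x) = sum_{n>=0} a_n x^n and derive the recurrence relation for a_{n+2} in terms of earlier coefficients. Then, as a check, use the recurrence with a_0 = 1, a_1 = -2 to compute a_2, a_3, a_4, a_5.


Substitute y = sum_n a_n x^n.
(1 + 3 x^2) y'' contributes (n+2)(n+1) a_{n+2} + 3 n(n-1) a_n at x^n.
-5 x y'(x) contributes -5 n a_n at x^n.
9 y(x) contributes 9 a_n at x^n.
Matching x^n: (n+2)(n+1) a_{n+2} + (3 n(n-1) - 5 n + 9) a_n = 0.
Thus a_{n+2} = (-3 n(n-1) + 5 n - 9) / ((n+1)(n+2)) * a_n.

Check with a_0 = 1, a_1 = -2 (apply the recurrence for n = 0, 1, 2, 3): a_0 = 1, a_1 = -2, a_2 = -9/2, a_3 = 4/3, a_4 = 15/8, a_5 = -4/5.

a_(n+2) = (-3 n(n-1) + 5 n - 9) / ((n+1)(n+2)) * a_n; check: a_0 = 1, a_1 = -2, a_2 = -9/2, a_3 = 4/3, a_4 = 15/8, a_5 = -4/5


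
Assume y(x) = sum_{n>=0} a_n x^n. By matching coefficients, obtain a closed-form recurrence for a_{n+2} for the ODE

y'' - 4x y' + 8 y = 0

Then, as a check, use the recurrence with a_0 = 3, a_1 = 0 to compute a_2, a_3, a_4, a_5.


Substitute y = sum_n a_n x^n.
y''(x) has coefficient (n+2)(n+1) a_{n+2} at x^n;
-4 x y'(x) has coefficient -4 n a_n at x^n (shift);
8 y(x) has coefficient 8 a_n at x^n.
Matching x^n: (n+2)(n+1) a_{n+2} + (-4n + 8) a_n = 0.
Thus a_{n+2} = (4n - 8) / ((n+1)(n+2)) * a_n.

Check with a_0 = 3, a_1 = 0 (apply the recurrence for n = 0, 1, 2, 3): a_0 = 3, a_1 = 0, a_2 = -12, a_3 = 0, a_4 = 0, a_5 = 0.

a_(n+2) = (4n - 8) / ((n+1)(n+2)) * a_n; check: a_0 = 3, a_1 = 0, a_2 = -12, a_3 = 0, a_4 = 0, a_5 = 0


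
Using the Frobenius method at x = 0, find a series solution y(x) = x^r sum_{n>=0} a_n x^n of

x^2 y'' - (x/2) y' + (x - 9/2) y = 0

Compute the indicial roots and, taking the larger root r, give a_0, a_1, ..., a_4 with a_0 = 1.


Write in Frobenius form y'' + (p(x)/x) y' + (q(x)/x^2) y = 0:
  p(x) = -1/2,  q(x) = x - 9/2.
Indicial equation: r(r-1) + (-1/2) r + (-9/2) = 0 -> roots r_1 = 3, r_2 = -3/2.
Take r = r_1 = 3. Let y(x) = x^r sum_{n>=0} a_n x^n with a_0 = 1.
Substitute y = x^r sum a_n x^n and match x^{r+n}. The recurrence is
  D(n) a_n + 1 a_{n-1} = 0,  where D(n) = (r+n)(r+n-1) + (-1/2)(r+n) + (-9/2).
  a_n = -1 / D(n) * a_{n-1}.
Since the indicial polynomial factors as (r - r_1)(r - r_2), D(n) = (r_1 + n - r_1)(r_1 + n - r_2) = n(n + 9/2).
Evaluating step by step (a_0 = 1):
  n = 1: D(1) = 1(1 + 9/2) = 11/2; numerator = -1(1) = -1; a_1 = (-1)/(11/2) = -2/11
  n = 2: D(2) = 2(2 + 9/2) = 13; numerator = -1(-2/11) = 2/11; a_2 = (2/11)/(13) = 2/143
  n = 3: D(3) = 3(3 + 9/2) = 45/2; numerator = -1(2/143) = -2/143; a_3 = (-2/143)/(45/2) = -4/6435
  n = 4: D(4) = 4(4 + 9/2) = 34; numerator = -1(-4/6435) = 4/6435; a_4 = (4/6435)/(34) = 2/109395

r = 3; a_0 = 1; a_1 = -2/11; a_2 = 2/143; a_3 = -4/6435; a_4 = 2/109395


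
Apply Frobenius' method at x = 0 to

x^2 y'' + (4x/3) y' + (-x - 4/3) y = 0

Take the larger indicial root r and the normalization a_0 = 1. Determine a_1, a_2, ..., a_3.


Write in Frobenius form y'' + (p(x)/x) y' + (q(x)/x^2) y = 0:
  p(x) = 4/3,  q(x) = -x - 4/3.
Indicial equation: r(r-1) + (4/3) r + (-4/3) = 0 -> roots r_1 = 1, r_2 = -4/3.
Take r = r_1 = 1. Let y(x) = x^r sum_{n>=0} a_n x^n with a_0 = 1.
Substitute y = x^r sum a_n x^n and match x^{r+n}. The recurrence is
  D(n) a_n - 1 a_{n-1} = 0,  where D(n) = (r+n)(r+n-1) + (4/3)(r+n) + (-4/3).
  a_n = 1 / D(n) * a_{n-1}.
Since the indicial polynomial factors as (r - r_1)(r - r_2), D(n) = (r_1 + n - r_1)(r_1 + n - r_2) = n(n + 7/3).
Evaluating step by step (a_0 = 1):
  n = 1: D(1) = 1(1 + 7/3) = 10/3; numerator = 1(1) = 1; a_1 = (1)/(10/3) = 3/10
  n = 2: D(2) = 2(2 + 7/3) = 26/3; numerator = 1(3/10) = 3/10; a_2 = (3/10)/(26/3) = 9/260
  n = 3: D(3) = 3(3 + 7/3) = 16; numerator = 1(9/260) = 9/260; a_3 = (9/260)/(16) = 9/4160

r = 1; a_0 = 1; a_1 = 3/10; a_2 = 9/260; a_3 = 9/4160


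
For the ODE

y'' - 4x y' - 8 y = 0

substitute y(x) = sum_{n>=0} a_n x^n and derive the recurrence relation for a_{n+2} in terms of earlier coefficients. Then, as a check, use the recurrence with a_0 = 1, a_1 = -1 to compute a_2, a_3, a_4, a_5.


Substitute y = sum_n a_n x^n.
y''(x) has coefficient (n+2)(n+1) a_{n+2} at x^n;
-4 x y'(x) has coefficient -4 n a_n at x^n (shift);
-8 y(x) has coefficient -8 a_n at x^n.
Matching x^n: (n+2)(n+1) a_{n+2} + (-4n - 8) a_n = 0.
Thus a_{n+2} = (4n + 8) / ((n+1)(n+2)) * a_n.

Check with a_0 = 1, a_1 = -1 (apply the recurrence for n = 0, 1, 2, 3): a_0 = 1, a_1 = -1, a_2 = 4, a_3 = -2, a_4 = 16/3, a_5 = -2.

a_(n+2) = (4n + 8) / ((n+1)(n+2)) * a_n; check: a_0 = 1, a_1 = -1, a_2 = 4, a_3 = -2, a_4 = 16/3, a_5 = -2


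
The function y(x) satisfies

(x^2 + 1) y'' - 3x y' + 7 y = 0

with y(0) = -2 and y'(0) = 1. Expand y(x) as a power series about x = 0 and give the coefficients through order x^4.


Ansatz: y(x) = sum_{n>=0} a_n x^n, so y'(x) = sum_{n>=1} n a_n x^(n-1) and y''(x) = sum_{n>=2} n(n-1) a_n x^(n-2).
Substitute into P(x) y'' + Q(x) y' + R(x) y = 0 with P(x) = x^2 + 1, Q(x) = -3x, R(x) = 7, and match powers of x.
Initial conditions: a_0 = -2, a_1 = 1.
Setting the coefficient of each power of x to zero and solving order by order (substituting the coefficients already found):
  x^0: 2 a_2 + 7 a_0 = 0  ->  2 a_2 = -7 a_0 = 14  ->  a_2 = 7
  x^1: 6 a_3 + 4 a_1 = 0  ->  6 a_3 = -4 a_1 = -4  ->  a_3 = -2/3
  x^2: 12 a_4 + 3 a_2 = 0  ->  12 a_4 = -3 a_2 = -21  ->  a_4 = -7/4
Truncated series: y(x) = -2 + x + 7 x^2 - (2/3) x^3 - (7/4) x^4 + O(x^5).

a_0 = -2; a_1 = 1; a_2 = 7; a_3 = -2/3; a_4 = -7/4


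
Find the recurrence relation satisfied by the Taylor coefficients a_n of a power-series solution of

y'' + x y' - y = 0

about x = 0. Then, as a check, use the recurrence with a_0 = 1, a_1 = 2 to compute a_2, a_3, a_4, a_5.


Substitute y = sum_n a_n x^n.
y''(x) has coefficient (n+2)(n+1) a_{n+2} at x^n;
x y'(x) has coefficient n a_n at x^n (shift);
-y(x) has coefficient -1 a_n at x^n.
Matching x^n: (n+2)(n+1) a_{n+2} + (n - 1) a_n = 0.
Thus a_{n+2} = (-n + 1) / ((n+1)(n+2)) * a_n.

Check with a_0 = 1, a_1 = 2 (apply the recurrence for n = 0, 1, 2, 3): a_0 = 1, a_1 = 2, a_2 = 1/2, a_3 = 0, a_4 = -1/24, a_5 = 0.

a_(n+2) = (-n + 1) / ((n+1)(n+2)) * a_n; check: a_0 = 1, a_1 = 2, a_2 = 1/2, a_3 = 0, a_4 = -1/24, a_5 = 0


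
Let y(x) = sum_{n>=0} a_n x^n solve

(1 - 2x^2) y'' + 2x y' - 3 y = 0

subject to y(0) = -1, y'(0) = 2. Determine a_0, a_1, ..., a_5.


Ansatz: y(x) = sum_{n>=0} a_n x^n, so y'(x) = sum_{n>=1} n a_n x^(n-1) and y''(x) = sum_{n>=2} n(n-1) a_n x^(n-2).
Substitute into P(x) y'' + Q(x) y' + R(x) y = 0 with P(x) = 1 - 2x^2, Q(x) = 2x, R(x) = -3, and match powers of x.
Initial conditions: a_0 = -1, a_1 = 2.
Setting the coefficient of each power of x to zero and solving order by order (substituting the coefficients already found):
  x^0: 2 a_2 - 3 a_0 = 0  ->  2 a_2 = 3 a_0 = -3  ->  a_2 = -3/2
  x^1: 6 a_3 - a_1 = 0  ->  6 a_3 = a_1 = 2  ->  a_3 = 1/3
  x^2: 12 a_4 - 3 a_2 = 0  ->  12 a_4 = 3 a_2 = -9/2  ->  a_4 = -3/8
  x^3: 20 a_5 - 9 a_3 = 0  ->  20 a_5 = 9 a_3 = 3  ->  a_5 = 3/20
Truncated series: y(x) = -1 + 2 x - (3/2) x^2 + (1/3) x^3 - (3/8) x^4 + (3/20) x^5 + O(x^6).

a_0 = -1; a_1 = 2; a_2 = -3/2; a_3 = 1/3; a_4 = -3/8; a_5 = 3/20


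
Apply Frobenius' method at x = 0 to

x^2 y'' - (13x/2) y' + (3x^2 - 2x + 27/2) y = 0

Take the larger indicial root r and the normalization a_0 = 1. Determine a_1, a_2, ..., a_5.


Write in Frobenius form y'' + (p(x)/x) y' + (q(x)/x^2) y = 0:
  p(x) = -13/2,  q(x) = 3x^2 - 2x + 27/2.
Indicial equation: r(r-1) + (-13/2) r + (27/2) = 0 -> roots r_1 = 9/2, r_2 = 3.
Take r = r_1 = 9/2. Let y(x) = x^r sum_{n>=0} a_n x^n with a_0 = 1.
Substitute y = x^r sum a_n x^n and match x^{r+n}. The recurrence is
  D(n) a_n - 2 a_{n-1} + 3 a_{n-2} = 0,  where D(n) = (r+n)(r+n-1) + (-13/2)(r+n) + (27/2).
  a_n = [2 a_{n-1} - 3 a_{n-2}] / D(n).
Since the indicial polynomial factors as (r - r_1)(r - r_2), D(n) = (r_1 + n - r_1)(r_1 + n - r_2) = n(n + 3/2).
Evaluating step by step (a_0 = 1):
  n = 1: D(1) = 1(1 + 3/2) = 5/2; numerator = 2(1) = 2; a_1 = (2)/(5/2) = 4/5
  n = 2: D(2) = 2(2 + 3/2) = 7; numerator = 2(4/5) - 3(1) = -7/5; a_2 = (-7/5)/(7) = -1/5
  n = 3: D(3) = 3(3 + 3/2) = 27/2; numerator = 2(-1/5) - 3(4/5) = -14/5; a_3 = (-14/5)/(27/2) = -28/135
  n = 4: D(4) = 4(4 + 3/2) = 22; numerator = 2(-28/135) - 3(-1/5) = 5/27; a_4 = (5/27)/(22) = 5/594
  n = 5: D(5) = 5(5 + 3/2) = 65/2; numerator = 2(5/594) - 3(-28/135) = 949/1485; a_5 = (949/1485)/(65/2) = 146/7425

r = 9/2; a_0 = 1; a_1 = 4/5; a_2 = -1/5; a_3 = -28/135; a_4 = 5/594; a_5 = 146/7425


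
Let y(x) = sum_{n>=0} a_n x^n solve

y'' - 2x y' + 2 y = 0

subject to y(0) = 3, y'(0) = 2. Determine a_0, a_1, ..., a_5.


Ansatz: y(x) = sum_{n>=0} a_n x^n, so y'(x) = sum_{n>=1} n a_n x^(n-1) and y''(x) = sum_{n>=2} n(n-1) a_n x^(n-2).
Substitute into P(x) y'' + Q(x) y' + R(x) y = 0 with P(x) = 1, Q(x) = -2x, R(x) = 2, and match powers of x.
Initial conditions: a_0 = 3, a_1 = 2.
Setting the coefficient of each power of x to zero and solving order by order (substituting the coefficients already found):
  x^0: 2 a_2 + 2 a_0 = 0  ->  2 a_2 = -2 a_0 = -6  ->  a_2 = -3
  x^1: 6 a_3 = 0  ->  a_3 = 0
  x^2: 12 a_4 - 2 a_2 = 0  ->  12 a_4 = 2 a_2 = -6  ->  a_4 = -1/2
  x^3: 20 a_5 - 4 a_3 = 0  ->  20 a_5 = 4 a_3 = 0  ->  a_5 = 0
Truncated series: y(x) = 3 + 2 x - 3 x^2 - (1/2) x^4 + O(x^6).

a_0 = 3; a_1 = 2; a_2 = -3; a_3 = 0; a_4 = -1/2; a_5 = 0


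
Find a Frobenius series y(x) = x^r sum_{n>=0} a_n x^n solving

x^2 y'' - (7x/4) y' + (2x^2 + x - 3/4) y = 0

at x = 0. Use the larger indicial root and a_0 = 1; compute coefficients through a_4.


Write in Frobenius form y'' + (p(x)/x) y' + (q(x)/x^2) y = 0:
  p(x) = -7/4,  q(x) = 2x^2 + x - 3/4.
Indicial equation: r(r-1) + (-7/4) r + (-3/4) = 0 -> roots r_1 = 3, r_2 = -1/4.
Take r = r_1 = 3. Let y(x) = x^r sum_{n>=0} a_n x^n with a_0 = 1.
Substitute y = x^r sum a_n x^n and match x^{r+n}. The recurrence is
  D(n) a_n + 1 a_{n-1} + 2 a_{n-2} = 0,  where D(n) = (r+n)(r+n-1) + (-7/4)(r+n) + (-3/4).
  a_n = [-1 a_{n-1} - 2 a_{n-2}] / D(n).
Since the indicial polynomial factors as (r - r_1)(r - r_2), D(n) = (r_1 + n - r_1)(r_1 + n - r_2) = n(n + 13/4).
Evaluating step by step (a_0 = 1):
  n = 1: D(1) = 1(1 + 13/4) = 17/4; numerator = -1(1) = -1; a_1 = (-1)/(17/4) = -4/17
  n = 2: D(2) = 2(2 + 13/4) = 21/2; numerator = -1(-4/17) - 2(1) = -30/17; a_2 = (-30/17)/(21/2) = -20/119
  n = 3: D(3) = 3(3 + 13/4) = 75/4; numerator = -1(-20/119) - 2(-4/17) = 76/119; a_3 = (76/119)/(75/4) = 304/8925
  n = 4: D(4) = 4(4 + 13/4) = 29; numerator = -1(304/8925) - 2(-20/119) = 2696/8925; a_4 = (2696/8925)/(29) = 2696/258825

r = 3; a_0 = 1; a_1 = -4/17; a_2 = -20/119; a_3 = 304/8925; a_4 = 2696/258825
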